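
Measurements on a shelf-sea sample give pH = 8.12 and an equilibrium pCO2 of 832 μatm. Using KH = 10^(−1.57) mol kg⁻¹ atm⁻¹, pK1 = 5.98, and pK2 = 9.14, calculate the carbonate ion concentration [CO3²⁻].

[CO2*] = KH · pCO2 = 10^(−1.57) × 832×10^-6 = 2.239×10^-5 mol/kg
α₀ = 1/(1 + K1/[H⁺] + K1K2/[H⁺]²) = 1/(1 + 10^+2.14 + 10^+1.12) = 0.006569
DIC = [CO2*]/α₀ = 2.239×10^-5 / 0.006569 = 3.409 mmol/kg
[CO3²⁻] = α₂·DIC; α₂ = 0.08660, so [CO3²⁻] = 0.08660 × 3.409 = 0.295 mmol/kg

[CO3²⁻] = 0.295 mmol/kg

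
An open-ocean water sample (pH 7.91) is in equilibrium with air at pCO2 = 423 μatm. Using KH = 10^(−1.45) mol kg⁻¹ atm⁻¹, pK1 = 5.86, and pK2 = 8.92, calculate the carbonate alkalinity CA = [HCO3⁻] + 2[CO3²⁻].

CA = 2.01 mmol/kg

[CO2*] = KH · pCO2 = 10^(−1.45) × 423×10^-6 = 1.501×10^-5 mol/kg
α₀ = 1/(1 + K1/[H⁺] + K1K2/[H⁺]²) = 1/(1 + 10^+2.05 + 10^+1.04) = 0.008054
DIC = [CO2*]/α₀ = 1.501×10^-5 / 0.008054 = 1.864 mmol/kg
CA = (α₁ + 2α₂)·DIC = (0.9036 + 2×0.08831) × 1.864 = 2.01 mmol/kg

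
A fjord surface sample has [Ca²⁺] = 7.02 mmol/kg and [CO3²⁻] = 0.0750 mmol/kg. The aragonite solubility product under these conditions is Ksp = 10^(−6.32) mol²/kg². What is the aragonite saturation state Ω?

Ω = 1.10

Ksp = 10^(−6.32) = 4.786×10^-7
Ω = [Ca²⁺][CO3²⁻]/Ksp = (7.02×10^-3)(0.0750×10^-3) / 4.786×10^-7 = 1.10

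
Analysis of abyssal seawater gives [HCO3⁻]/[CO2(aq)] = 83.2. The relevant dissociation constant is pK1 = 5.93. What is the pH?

From K1 = [H⁺][HCO3⁻]/[CO2(aq)]:  pH = pK1 + log₁₀([HCO3⁻]/[CO2(aq)])
log₁₀(83.2) = +1.920
pH = 5.93 + (+1.920) = 7.85

pH = 7.85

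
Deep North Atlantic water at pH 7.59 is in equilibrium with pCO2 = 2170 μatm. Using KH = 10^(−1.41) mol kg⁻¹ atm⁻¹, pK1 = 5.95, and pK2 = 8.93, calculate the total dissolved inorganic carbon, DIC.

DIC = 3.94 mmol/kg

[CO2*] = KH · pCO2 = 10^(−1.41) × 2170×10^-6 = 8.442×10^-5 mol/kg
α₀ = 1/(1 + K1/[H⁺] + K1K2/[H⁺]²) = 1/(1 + 10^+1.64 + 10^+0.30) = 0.02144
DIC = [CO2*]/α₀ = 8.442×10^-5 / 0.02144 = 3.94 mmol/kg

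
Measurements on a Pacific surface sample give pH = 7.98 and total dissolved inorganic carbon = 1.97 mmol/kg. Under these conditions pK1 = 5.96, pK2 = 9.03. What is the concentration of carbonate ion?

α₂ = 1 / (1 + [H⁺]/K2 + [H⁺]²/(K1K2)) = 1 / (1 + 10^+1.05 + 10^-0.97)
   = 1 / (1 + 11.220 + 0.10715) = 1/12.327 = 0.08112
[CO3²⁻] = α₂ × DIC = 0.08112 × 1.97 = 0.160 mmol/kg

[CO3²⁻] = 0.160 mmol/kg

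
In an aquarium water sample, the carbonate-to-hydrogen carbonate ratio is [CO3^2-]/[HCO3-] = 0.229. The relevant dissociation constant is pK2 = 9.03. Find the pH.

From K2 = [H⁺][CO3^2-]/[HCO3-]:  pH = pK2 + log₁₀([CO3^2-]/[HCO3-])
log₁₀(0.229) = -0.640
pH = 9.03 + (-0.640) = 8.39

pH = 8.39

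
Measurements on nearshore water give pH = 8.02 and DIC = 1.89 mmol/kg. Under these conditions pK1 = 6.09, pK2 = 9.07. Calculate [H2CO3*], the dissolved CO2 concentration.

[CO2*] = 0.0202 mmol/kg

α₀ = 1 / (1 + K1/[H⁺] + K1K2/[H⁺]²) = 1 / (1 + 10^+1.93 + 10^+0.88)
   = 1 / (1 + 85.114 + 7.5858) = 1/93.700 = 0.01067
[CO2*] = α₀ × DIC = 0.01067 × 1.89 = 0.0202 mmol/kg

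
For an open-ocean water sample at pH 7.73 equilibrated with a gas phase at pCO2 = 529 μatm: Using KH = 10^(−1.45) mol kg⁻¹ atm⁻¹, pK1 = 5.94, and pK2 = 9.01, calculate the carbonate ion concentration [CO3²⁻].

[CO2*] = KH · pCO2 = 10^(−1.45) × 529×10^-6 = 1.877×10^-5 mol/kg
α₀ = 1/(1 + K1/[H⁺] + K1K2/[H⁺]²) = 1/(1 + 10^+1.79 + 10^+0.51) = 0.01518
DIC = [CO2*]/α₀ = 1.877×10^-5 / 0.01518 = 1.237 mmol/kg
[CO3²⁻] = α₂·DIC; α₂ = 0.04911, so [CO3²⁻] = 0.04911 × 1.237 = 0.0607 mmol/kg

[CO3²⁻] = 0.0607 mmol/kg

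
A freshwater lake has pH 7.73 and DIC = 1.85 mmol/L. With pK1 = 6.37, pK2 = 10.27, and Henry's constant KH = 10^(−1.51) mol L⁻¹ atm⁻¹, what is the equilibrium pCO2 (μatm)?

pCO2 = 2500 μatm

α₀ = 1 / (1 + K1/[H⁺] + K1K2/[H⁺]²) = 1 / (1 + 10^+1.36 + 10^-1.18)
   = 1 / (1 + 22.909 + 0.066069) = 1/23.975 = 0.04171
[CO2*] = α₀ × DIC = 0.04171 × 1.85 = 0.07716 mmol/L
pCO2 = [CO2*]/KH = 7.716×10^-5 / 3.090×10^-2 = 2500 μatm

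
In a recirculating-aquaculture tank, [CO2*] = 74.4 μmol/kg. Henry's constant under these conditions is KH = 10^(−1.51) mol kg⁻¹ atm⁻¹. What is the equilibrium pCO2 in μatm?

KH = 10^(−1.51) = 3.090×10^-2 mol kg⁻¹ atm⁻¹
pCO2 = [CO2*]/KH = 74.4×10^-6 / 3.090×10^-2 = 2.41×10^-3 atm = 2410 μatm

pCO2 = 2410 μatm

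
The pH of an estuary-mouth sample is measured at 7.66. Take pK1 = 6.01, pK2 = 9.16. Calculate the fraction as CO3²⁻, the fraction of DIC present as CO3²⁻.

α₂ = 0.0300

α₂ = 1 / (1 + [H⁺]/K2 + [H⁺]²/(K1K2)) = 1 / (1 + 10^+1.50 + 10^-0.15)
   = 1 / (1 + 31.623 + 0.70795) = 1/33.331 = 0.03000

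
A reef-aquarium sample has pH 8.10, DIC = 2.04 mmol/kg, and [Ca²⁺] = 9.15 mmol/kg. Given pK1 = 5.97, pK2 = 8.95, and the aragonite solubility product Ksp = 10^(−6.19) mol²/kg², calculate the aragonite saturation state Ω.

Ω = 3.56

α₂ = 1 / (1 + [H⁺]/K2 + [H⁺]²/(K1K2)) = 1 / (1 + 10^+0.85 + 10^-1.28)
   = 1 / (1 + 7.0795 + 0.052481) = 1/8.1319 = 0.1230
[CO3²⁻] = α₂ × DIC = 0.1230 × 2.04 = 0.2509 mmol/kg
Ksp = 10^(−6.19) = 6.457×10^-7
Ω = [Ca²⁺][CO3²⁻]/Ksp = (9.15×10^-3)(2.509×10^-4) / 6.457×10^-7 = 3.56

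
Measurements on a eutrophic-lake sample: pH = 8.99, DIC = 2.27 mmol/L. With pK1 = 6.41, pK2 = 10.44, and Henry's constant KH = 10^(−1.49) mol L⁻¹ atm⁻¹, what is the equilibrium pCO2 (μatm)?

α₀ = 1 / (1 + K1/[H⁺] + K1K2/[H⁺]²) = 1 / (1 + 10^+2.58 + 10^+1.13)
   = 1 / (1 + 380.19 + 13.490) = 1/394.68 = 0.002534
[CO2*] = α₀ × DIC = 0.002534 × 2.27 = 0.005752 mmol/L = 5.752 μmol/L
pCO2 = [CO2*]/KH = 5.752×10^-6 / 3.236×10^-2 = 178 μatm

pCO2 = 178 μatm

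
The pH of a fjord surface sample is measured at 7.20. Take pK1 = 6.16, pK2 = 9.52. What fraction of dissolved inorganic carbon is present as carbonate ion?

α₂ = 0.00437

α₂ = 1 / (1 + [H⁺]/K2 + [H⁺]²/(K1K2)) = 1 / (1 + 10^+2.32 + 10^+1.28)
   = 1 / (1 + 208.93 + 19.055) = 1/228.98 = 0.004367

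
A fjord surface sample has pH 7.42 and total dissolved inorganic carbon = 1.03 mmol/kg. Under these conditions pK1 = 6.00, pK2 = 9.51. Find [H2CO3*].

α₀ = 1 / (1 + K1/[H⁺] + K1K2/[H⁺]²) = 1 / (1 + 10^+1.42 + 10^-0.67)
   = 1 / (1 + 26.303 + 0.21380) = 1/27.516 = 0.03634
[CO2*] = α₀ × DIC = 0.03634 × 1.03 = 0.0374 mmol/kg

[CO2*] = 0.0374 mmol/kg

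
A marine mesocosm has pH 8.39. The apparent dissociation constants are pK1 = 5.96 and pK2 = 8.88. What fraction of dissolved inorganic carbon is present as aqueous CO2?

α₀ = 0.00280

α₀ = 1 / (1 + K1/[H⁺] + K1K2/[H⁺]²) = 1 / (1 + 10^+2.43 + 10^+1.94)
   = 1 / (1 + 269.15 + 87.096) = 1/357.25 = 0.002799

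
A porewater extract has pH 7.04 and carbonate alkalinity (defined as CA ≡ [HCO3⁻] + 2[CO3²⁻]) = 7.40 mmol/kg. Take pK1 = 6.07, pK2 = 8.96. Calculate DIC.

CA = [HCO3⁻] + 2[CO3²⁻] = (α₁ + 2α₂)·DIC
At pH 7.04: [H⁺]/K1 = 10^-0.97 = 0.10715, K2/[H⁺] = 10^-1.92 = 0.012023
α₁ = 1/(1 + 0.10715 + 0.012023) = 1/1.1192 = 0.8935; α₂ = α₁·K2/[H⁺] = 0.01074
α₁ + 2α₂ = 0.9150
DIC = CA / (α₁ + 2α₂) = 7.40 / 0.9150 = 8.09 mmol/kg

DIC = 8.09 mmol/kg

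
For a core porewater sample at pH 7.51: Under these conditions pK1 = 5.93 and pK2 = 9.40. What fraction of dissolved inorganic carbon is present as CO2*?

α₀ = 0.0253

α₀ = 1 / (1 + K1/[H⁺] + K1K2/[H⁺]²) = 1 / (1 + 10^+1.58 + 10^-0.31)
   = 1 / (1 + 38.019 + 0.48978) = 1/39.509 = 0.02531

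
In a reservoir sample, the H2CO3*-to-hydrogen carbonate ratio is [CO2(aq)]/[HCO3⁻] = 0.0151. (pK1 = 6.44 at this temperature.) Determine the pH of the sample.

From K1 = [H⁺][HCO3⁻]/[CO2(aq)]:  pH = pK1 − log₁₀([CO2(aq)]/[HCO3⁻])
log₁₀(0.0151) = -1.821
pH = 6.44 − (-1.821) = 8.26

pH = 8.26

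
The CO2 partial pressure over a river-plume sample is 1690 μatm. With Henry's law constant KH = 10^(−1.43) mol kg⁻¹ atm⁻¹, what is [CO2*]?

[CO2*] = 62.8 μmol/kg

KH = 10^(−1.43) = 3.715×10^-2 mol kg⁻¹ atm⁻¹
[CO2*] = KH · pCO2 = 3.715×10^-2 × 1690×10^-6 atm = 6.28×10^-5 mol/kg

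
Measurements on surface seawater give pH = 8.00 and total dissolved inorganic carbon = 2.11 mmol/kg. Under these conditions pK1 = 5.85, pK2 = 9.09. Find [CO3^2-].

α₂ = 1 / (1 + [H⁺]/K2 + [H⁺]²/(K1K2)) = 1 / (1 + 10^+1.09 + 10^-1.06)
   = 1 / (1 + 12.303 + 0.087096) = 1/13.390 = 0.07468
[CO3²⁻] = α₂ × DIC = 0.07468 × 2.11 = 0.158 mmol/kg

[CO3²⁻] = 0.158 mmol/kg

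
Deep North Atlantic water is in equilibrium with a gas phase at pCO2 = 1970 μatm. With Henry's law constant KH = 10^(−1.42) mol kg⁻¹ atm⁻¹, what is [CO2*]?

[CO2*] = 74.9 μmol/kg

KH = 10^(−1.42) = 3.802×10^-2 mol kg⁻¹ atm⁻¹
[CO2*] = KH · pCO2 = 3.802×10^-2 × 1970×10^-6 atm = 7.49×10^-5 mol/kg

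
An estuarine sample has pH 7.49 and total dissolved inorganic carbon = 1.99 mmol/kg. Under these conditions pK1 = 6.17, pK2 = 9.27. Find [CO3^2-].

α₂ = 1 / (1 + [H⁺]/K2 + [H⁺]²/(K1K2)) = 1 / (1 + 10^+1.78 + 10^+0.46)
   = 1 / (1 + 60.256 + 2.8840) = 1/64.140 = 0.01559
[CO3²⁻] = α₂ × DIC = 0.01559 × 1.99 = 0.0310 mmol/kg

[CO3²⁻] = 0.0310 mmol/kg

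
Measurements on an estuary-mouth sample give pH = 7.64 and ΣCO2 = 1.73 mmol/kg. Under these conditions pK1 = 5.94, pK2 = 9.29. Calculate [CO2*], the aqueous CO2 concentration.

α₀ = 1 / (1 + K1/[H⁺] + K1K2/[H⁺]²) = 1 / (1 + 10^+1.70 + 10^+0.05)
   = 1 / (1 + 50.119 + 1.1220) = 1/52.241 = 0.01914
[CO2*] = α₀ × DIC = 0.01914 × 1.73 = 0.0331 mmol/kg

[CO2*] = 0.0331 mmol/kg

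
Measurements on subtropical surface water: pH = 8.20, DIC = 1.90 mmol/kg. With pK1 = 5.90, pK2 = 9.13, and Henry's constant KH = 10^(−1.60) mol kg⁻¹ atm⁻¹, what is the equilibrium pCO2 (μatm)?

pCO2 = 338 μatm

α₀ = 1 / (1 + K1/[H⁺] + K1K2/[H⁺]²) = 1 / (1 + 10^+2.30 + 10^+1.37)
   = 1 / (1 + 199.53 + 23.442) = 1/223.97 = 0.004465
[CO2*] = α₀ × DIC = 0.004465 × 1.90 = 0.008483 mmol/kg = 8.483 μmol/kg
pCO2 = [CO2*]/KH = 8.483×10^-6 / 2.512×10^-2 = 338 μatm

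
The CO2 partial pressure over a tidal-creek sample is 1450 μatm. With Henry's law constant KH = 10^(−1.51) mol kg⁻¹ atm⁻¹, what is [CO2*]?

[CO2*] = 44.8 μmol/kg

KH = 10^(−1.51) = 3.090×10^-2 mol kg⁻¹ atm⁻¹
[CO2*] = KH · pCO2 = 3.090×10^-2 × 1450×10^-6 atm = 4.48×10^-5 mol/kg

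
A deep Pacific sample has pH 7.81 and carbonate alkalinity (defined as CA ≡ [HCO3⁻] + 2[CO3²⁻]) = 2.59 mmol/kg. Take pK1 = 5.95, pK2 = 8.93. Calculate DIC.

DIC = 2.45 mmol/kg

CA = [HCO3⁻] + 2[CO3²⁻] = (α₁ + 2α₂)·DIC
At pH 7.81: [H⁺]/K1 = 10^-1.86 = 0.013804, K2/[H⁺] = 10^-1.12 = 0.075858
α₁ = 1/(1 + 0.013804 + 0.075858) = 1/1.0897 = 0.9177; α₂ = α₁·K2/[H⁺] = 0.06962
α₁ + 2α₂ = 1.0569
DIC = CA / (α₁ + 2α₂) = 2.59 / 1.0569 = 2.45 mmol/kg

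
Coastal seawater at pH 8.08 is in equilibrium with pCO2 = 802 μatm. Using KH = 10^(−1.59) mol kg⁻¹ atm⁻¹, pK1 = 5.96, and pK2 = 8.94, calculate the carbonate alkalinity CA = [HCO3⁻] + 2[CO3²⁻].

CA = 3.47 mmol/kg

[CO2*] = KH · pCO2 = 10^(−1.59) × 802×10^-6 = 2.061×10^-5 mol/kg
α₀ = 1/(1 + K1/[H⁺] + K1K2/[H⁺]²) = 1/(1 + 10^+2.12 + 10^+1.26) = 0.006622
DIC = [CO2*]/α₀ = 2.061×10^-5 / 0.006622 = 3.113 mmol/kg
CA = (α₁ + 2α₂)·DIC = (0.8729 + 2×0.1205) × 3.113 = 3.47 mmol/kg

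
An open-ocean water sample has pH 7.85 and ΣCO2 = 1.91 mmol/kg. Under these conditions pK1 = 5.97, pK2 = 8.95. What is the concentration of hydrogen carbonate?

[HCO3⁻] = 1.75 mmol/kg

α₁ = 1 / (1 + [H⁺]/K1 + K2/[H⁺]) = 1 / (1 + 10^-1.88 + 10^-1.10)
   = 1 / (1 + 0.013183 + 0.079433) = 1/1.0926 = 0.9152
[HCO3⁻] = α₁ × DIC = 0.9152 × 1.91 = 1.75 mmol/kg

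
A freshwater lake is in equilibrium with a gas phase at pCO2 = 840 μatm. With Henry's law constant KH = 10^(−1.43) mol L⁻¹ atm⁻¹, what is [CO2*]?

KH = 10^(−1.43) = 3.715×10^-2 mol L⁻¹ atm⁻¹
[CO2*] = KH · pCO2 = 3.715×10^-2 × 840×10^-6 atm = 3.12×10^-5 mol/L

[CO2*] = 31.2 μmol/L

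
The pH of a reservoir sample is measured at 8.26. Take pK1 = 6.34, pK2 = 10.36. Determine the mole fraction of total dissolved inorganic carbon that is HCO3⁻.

α₁ = 0.980

α₁ = 1 / (1 + [H⁺]/K1 + K2/[H⁺]) = 1 / (1 + 10^-1.92 + 10^-2.10)
   = 1 / (1 + 0.012023 + 0.0079433) = 1/1.0200 = 0.9804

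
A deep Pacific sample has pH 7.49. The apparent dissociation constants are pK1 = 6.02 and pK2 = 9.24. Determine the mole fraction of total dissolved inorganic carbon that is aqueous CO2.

α₀ = 0.0322

α₀ = 1 / (1 + K1/[H⁺] + K1K2/[H⁺]²) = 1 / (1 + 10^+1.47 + 10^-0.28)
   = 1 / (1 + 29.512 + 0.52481) = 1/31.037 = 0.03222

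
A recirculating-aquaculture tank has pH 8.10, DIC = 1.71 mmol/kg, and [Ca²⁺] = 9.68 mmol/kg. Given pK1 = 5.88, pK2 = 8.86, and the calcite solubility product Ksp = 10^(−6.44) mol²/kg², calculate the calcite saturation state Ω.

α₂ = 1 / (1 + [H⁺]/K2 + [H⁺]²/(K1K2)) = 1 / (1 + 10^+0.76 + 10^-1.46)
   = 1 / (1 + 5.7544 + 0.034674) = 1/6.7891 = 0.1473
[CO3²⁻] = α₂ × DIC = 0.1473 × 1.71 = 0.2519 mmol/kg
Ksp = 10^(−6.44) = 3.631×10^-7
Ω = [Ca²⁺][CO3²⁻]/Ksp = (9.68×10^-3)(2.519×10^-4) / 3.631×10^-7 = 6.72

Ω = 6.72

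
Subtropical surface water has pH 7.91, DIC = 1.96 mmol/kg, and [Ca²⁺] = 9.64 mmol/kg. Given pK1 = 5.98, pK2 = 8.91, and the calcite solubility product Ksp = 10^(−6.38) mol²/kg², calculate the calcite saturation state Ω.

Ω = 4.08

α₂ = 1 / (1 + [H⁺]/K2 + [H⁺]²/(K1K2)) = 1 / (1 + 10^+1.00 + 10^-0.93)
   = 1 / (1 + 10.000 + 0.11749) = 1/11.117 = 0.08995
[CO3²⁻] = α₂ × DIC = 0.08995 × 1.96 = 0.1763 mmol/kg
Ksp = 10^(−6.38) = 4.169×10^-7
Ω = [Ca²⁺][CO3²⁻]/Ksp = (9.64×10^-3)(1.763×10^-4) / 4.169×10^-7 = 4.08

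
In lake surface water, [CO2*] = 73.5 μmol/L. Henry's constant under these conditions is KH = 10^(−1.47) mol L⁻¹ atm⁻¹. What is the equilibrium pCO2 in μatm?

KH = 10^(−1.47) = 3.388×10^-2 mol L⁻¹ atm⁻¹
pCO2 = [CO2*]/KH = 73.5×10^-6 / 3.388×10^-2 = 2.17×10^-3 atm = 2170 μatm

pCO2 = 2170 μatm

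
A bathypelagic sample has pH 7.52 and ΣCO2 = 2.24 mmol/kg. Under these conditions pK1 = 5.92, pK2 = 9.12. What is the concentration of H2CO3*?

α₀ = 1 / (1 + K1/[H⁺] + K1K2/[H⁺]²) = 1 / (1 + 10^+1.60 + 10^+0.00)
   = 1 / (1 + 39.811 + 1.0000) = 1/41.811 = 0.02392
[CO2*] = α₀ × DIC = 0.02392 × 2.24 = 0.0536 mmol/kg

[CO2*] = 0.0536 mmol/kg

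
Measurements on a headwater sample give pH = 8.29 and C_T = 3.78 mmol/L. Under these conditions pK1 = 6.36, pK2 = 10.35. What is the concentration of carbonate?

α₂ = 1 / (1 + [H⁺]/K2 + [H⁺]²/(K1K2)) = 1 / (1 + 10^+2.06 + 10^+0.13)
   = 1 / (1 + 114.82 + 1.3490) = 1/117.16 = 0.008535
[CO3²⁻] = α₂ × DIC = 0.008535 × 3.78 = 0.0323 mmol/L

[CO3²⁻] = 0.0323 mmol/L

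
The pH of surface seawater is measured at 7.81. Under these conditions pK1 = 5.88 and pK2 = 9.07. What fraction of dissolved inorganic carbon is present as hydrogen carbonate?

α₁ = 1 / (1 + [H⁺]/K1 + K2/[H⁺]) = 1 / (1 + 10^-1.93 + 10^-1.26)
   = 1 / (1 + 0.011749 + 0.054954) = 1/1.0667 = 0.9375

α₁ = 0.937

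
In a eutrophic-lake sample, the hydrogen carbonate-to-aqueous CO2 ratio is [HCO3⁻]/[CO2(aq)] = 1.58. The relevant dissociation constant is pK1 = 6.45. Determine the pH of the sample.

From K1 = [H⁺][HCO3⁻]/[CO2(aq)]:  pH = pK1 + log₁₀([HCO3⁻]/[CO2(aq)])
log₁₀(1.58) = +0.199
pH = 6.45 + (+0.199) = 6.65

pH = 6.65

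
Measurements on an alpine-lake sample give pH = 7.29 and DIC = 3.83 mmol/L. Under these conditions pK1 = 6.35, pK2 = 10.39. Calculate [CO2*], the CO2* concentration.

[CO2*] = 0.394 mmol/L

α₀ = 1 / (1 + K1/[H⁺] + K1K2/[H⁺]²) = 1 / (1 + 10^+0.94 + 10^-2.16)
   = 1 / (1 + 8.7096 + 0.0069183) = 1/9.7166 = 0.1029
[CO2*] = α₀ × DIC = 0.1029 × 3.83 = 0.394 mmol/L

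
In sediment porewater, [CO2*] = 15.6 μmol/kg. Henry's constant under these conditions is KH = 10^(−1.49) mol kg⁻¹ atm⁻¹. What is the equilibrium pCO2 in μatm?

pCO2 = 482 μatm

KH = 10^(−1.49) = 3.236×10^-2 mol kg⁻¹ atm⁻¹
pCO2 = [CO2*]/KH = 15.6×10^-6 / 3.236×10^-2 = 4.82×10^-4 atm = 482 μatm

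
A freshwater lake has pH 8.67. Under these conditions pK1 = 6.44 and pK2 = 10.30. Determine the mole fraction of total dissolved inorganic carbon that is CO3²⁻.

α₂ = 0.0228

α₂ = 1 / (1 + [H⁺]/K2 + [H⁺]²/(K1K2)) = 1 / (1 + 10^+1.63 + 10^-0.60)
   = 1 / (1 + 42.658 + 0.25119) = 1/43.909 = 0.02277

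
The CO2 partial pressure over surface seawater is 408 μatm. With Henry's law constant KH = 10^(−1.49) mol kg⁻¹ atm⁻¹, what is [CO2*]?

KH = 10^(−1.49) = 3.236×10^-2 mol kg⁻¹ atm⁻¹
[CO2*] = KH · pCO2 = 3.236×10^-2 × 408×10^-6 atm = 1.32×10^-5 mol/kg

[CO2*] = 13.2 μmol/kg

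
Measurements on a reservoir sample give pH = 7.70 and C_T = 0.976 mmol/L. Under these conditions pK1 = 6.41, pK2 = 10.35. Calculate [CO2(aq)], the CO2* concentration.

α₀ = 1 / (1 + K1/[H⁺] + K1K2/[H⁺]²) = 1 / (1 + 10^+1.29 + 10^-1.36)
   = 1 / (1 + 19.498 + 0.043652) = 1/20.542 = 0.04868
[CO2*] = α₀ × DIC = 0.04868 × 0.976 = 0.0475 mmol/L

[CO2*] = 0.0475 mmol/L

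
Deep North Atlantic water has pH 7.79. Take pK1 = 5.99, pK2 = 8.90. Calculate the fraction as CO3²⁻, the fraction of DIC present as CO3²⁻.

α₂ = 1 / (1 + [H⁺]/K2 + [H⁺]²/(K1K2)) = 1 / (1 + 10^+1.11 + 10^-0.69)
   = 1 / (1 + 12.882 + 0.20417) = 1/14.087 = 0.07099

α₂ = 0.0710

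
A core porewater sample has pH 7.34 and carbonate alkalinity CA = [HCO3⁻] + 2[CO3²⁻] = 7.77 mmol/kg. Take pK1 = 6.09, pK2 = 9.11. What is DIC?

CA = [HCO3⁻] + 2[CO3²⁻] = (α₁ + 2α₂)·DIC
At pH 7.34: [H⁺]/K1 = 10^-1.25 = 0.056234, K2/[H⁺] = 10^-1.77 = 0.016982
α₁ = 1/(1 + 0.056234 + 0.016982) = 1/1.0732 = 0.9318; α₂ = α₁·K2/[H⁺] = 0.01582
α₁ + 2α₂ = 0.9634
DIC = CA / (α₁ + 2α₂) = 7.77 / 0.9634 = 8.06 mmol/kg

DIC = 8.06 mmol/kg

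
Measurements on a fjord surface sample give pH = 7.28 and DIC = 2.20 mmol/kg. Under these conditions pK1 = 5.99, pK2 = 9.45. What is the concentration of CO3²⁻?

[CO3²⁻] = 14.1 μmol/kg

α₂ = 1 / (1 + [H⁺]/K2 + [H⁺]²/(K1K2)) = 1 / (1 + 10^+2.17 + 10^+0.88)
   = 1 / (1 + 147.91 + 7.5858) = 1/156.50 = 0.006390
[CO3²⁻] = α₂ × DIC = 0.006390 × 2.20 = 0.0141 mmol/kg = 14.1 μmol/kg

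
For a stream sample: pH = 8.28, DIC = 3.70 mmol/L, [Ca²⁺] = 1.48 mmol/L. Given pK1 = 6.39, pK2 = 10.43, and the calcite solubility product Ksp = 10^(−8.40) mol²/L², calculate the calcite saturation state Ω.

α₂ = 1 / (1 + [H⁺]/K2 + [H⁺]²/(K1K2)) = 1 / (1 + 10^+2.15 + 10^+0.26)
   = 1 / (1 + 141.25 + 1.8197) = 1/144.07 = 0.006941
[CO3²⁻] = α₂ × DIC = 0.006941 × 3.70 = 0.02568 mmol/L
Ksp = 10^(−8.40) = 3.981×10^-9
Ω = [Ca²⁺][CO3²⁻]/Ksp = (1.48×10^-3)(2.568×10^-5) / 3.981×10^-9 = 9.55

Ω = 9.55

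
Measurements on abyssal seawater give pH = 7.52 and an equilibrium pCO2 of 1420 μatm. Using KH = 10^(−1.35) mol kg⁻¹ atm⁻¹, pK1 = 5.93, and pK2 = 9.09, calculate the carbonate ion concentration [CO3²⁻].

[CO2*] = KH · pCO2 = 10^(−1.35) × 1420×10^-6 = 6.343×10^-5 mol/kg
α₀ = 1/(1 + K1/[H⁺] + K1K2/[H⁺]²) = 1/(1 + 10^+1.59 + 10^+0.02) = 0.02442
DIC = [CO2*]/α₀ = 6.343×10^-5 / 0.02442 = 2.598 mmol/kg
[CO3²⁻] = α₂·DIC; α₂ = 0.02557, so [CO3²⁻] = 0.02557 × 2.598 = 0.0664 mmol/kg

[CO3²⁻] = 0.0664 mmol/kg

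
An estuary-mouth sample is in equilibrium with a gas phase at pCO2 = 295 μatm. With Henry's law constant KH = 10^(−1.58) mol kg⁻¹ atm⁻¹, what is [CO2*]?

[CO2*] = 7.76 μmol/kg

KH = 10^(−1.58) = 2.630×10^-2 mol kg⁻¹ atm⁻¹
[CO2*] = KH · pCO2 = 2.630×10^-2 × 295×10^-6 atm = 7.76×10^-6 mol/kg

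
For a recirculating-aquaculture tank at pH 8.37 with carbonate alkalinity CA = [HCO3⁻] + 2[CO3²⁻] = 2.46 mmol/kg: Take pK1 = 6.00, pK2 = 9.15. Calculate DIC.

DIC = 2.16 mmol/kg

CA = [HCO3⁻] + 2[CO3²⁻] = (α₁ + 2α₂)·DIC
At pH 8.37: [H⁺]/K1 = 10^-2.37 = 0.0042658, K2/[H⁺] = 10^-0.78 = 0.16596
α₁ = 1/(1 + 0.0042658 + 0.16596) = 1/1.1702 = 0.8545; α₂ = α₁·K2/[H⁺] = 0.1418
α₁ + 2α₂ = 1.1382
DIC = CA / (α₁ + 2α₂) = 2.46 / 1.1382 = 2.16 mmol/kg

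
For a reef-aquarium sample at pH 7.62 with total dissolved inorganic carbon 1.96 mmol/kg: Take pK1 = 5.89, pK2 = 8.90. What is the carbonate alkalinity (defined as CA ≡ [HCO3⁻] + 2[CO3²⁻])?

CA = 2.02 mmol/kg

CA = [HCO3⁻] + 2[CO3²⁻] = (α₁ + 2α₂)·DIC
At pH 7.62: [H⁺]/K1 = 10^-1.73 = 0.018621, K2/[H⁺] = 10^-1.28 = 0.052481
α₁ = 1/(1 + 0.018621 + 0.052481) = 1/1.0711 = 0.9336; α₂ = α₁·K2/[H⁺] = 0.04900
α₁ + 2α₂ = 1.0316
CA = 1.0316 × 1.96 = 2.02 mmol/kg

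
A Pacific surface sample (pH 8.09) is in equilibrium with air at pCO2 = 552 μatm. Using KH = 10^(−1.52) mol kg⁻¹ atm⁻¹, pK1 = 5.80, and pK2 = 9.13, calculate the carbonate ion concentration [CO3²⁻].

[CO2*] = KH · pCO2 = 10^(−1.52) × 552×10^-6 = 1.667×10^-5 mol/kg
α₀ = 1/(1 + K1/[H⁺] + K1K2/[H⁺]²) = 1/(1 + 10^+2.29 + 10^+1.25) = 0.004678
DIC = [CO2*]/α₀ = 1.667×10^-5 / 0.004678 = 3.564 mmol/kg
[CO3²⁻] = α₂·DIC; α₂ = 0.08319, so [CO3²⁻] = 0.08319 × 3.564 = 0.296 mmol/kg

[CO3²⁻] = 0.296 mmol/kg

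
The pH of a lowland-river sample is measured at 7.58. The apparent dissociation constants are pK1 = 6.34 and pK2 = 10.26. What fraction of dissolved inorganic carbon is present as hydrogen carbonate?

α₁ = 0.944

α₁ = 1 / (1 + [H⁺]/K1 + K2/[H⁺]) = 1 / (1 + 10^-1.24 + 10^-2.68)
   = 1 / (1 + 0.057544 + 0.0020893) = 1/1.0596 = 0.9437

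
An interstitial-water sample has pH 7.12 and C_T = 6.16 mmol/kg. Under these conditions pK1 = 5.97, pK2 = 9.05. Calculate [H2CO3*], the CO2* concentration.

[CO2*] = 0.403 mmol/kg

α₀ = 1 / (1 + K1/[H⁺] + K1K2/[H⁺]²) = 1 / (1 + 10^+1.15 + 10^-0.78)
   = 1 / (1 + 14.125 + 0.16596) = 1/15.291 = 0.06540
[CO2*] = α₀ × DIC = 0.06540 × 6.16 = 0.403 mmol/kg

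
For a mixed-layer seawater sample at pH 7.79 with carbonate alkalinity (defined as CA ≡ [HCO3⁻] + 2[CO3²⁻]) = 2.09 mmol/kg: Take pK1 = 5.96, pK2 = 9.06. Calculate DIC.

DIC = 2.02 mmol/kg

CA = [HCO3⁻] + 2[CO3²⁻] = (α₁ + 2α₂)·DIC
At pH 7.79: [H⁺]/K1 = 10^-1.83 = 0.014791, K2/[H⁺] = 10^-1.27 = 0.053703
α₁ = 1/(1 + 0.014791 + 0.053703) = 1/1.0685 = 0.9359; α₂ = α₁·K2/[H⁺] = 0.05026
α₁ + 2α₂ = 1.0364
DIC = CA / (α₁ + 2α₂) = 2.09 / 1.0364 = 2.02 mmol/kg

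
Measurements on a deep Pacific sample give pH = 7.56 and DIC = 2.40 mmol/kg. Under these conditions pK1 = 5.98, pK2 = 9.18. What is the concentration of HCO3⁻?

α₁ = 1 / (1 + [H⁺]/K1 + K2/[H⁺]) = 1 / (1 + 10^-1.58 + 10^-1.62)
   = 1 / (1 + 0.026303 + 0.023988) = 1/1.0503 = 0.9521
[HCO3⁻] = α₁ × DIC = 0.9521 × 2.40 = 2.29 mmol/kg

[HCO3⁻] = 2.29 mmol/kg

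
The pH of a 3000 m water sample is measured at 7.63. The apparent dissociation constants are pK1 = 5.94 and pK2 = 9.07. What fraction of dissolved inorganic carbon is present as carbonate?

α₂ = 1 / (1 + [H⁺]/K2 + [H⁺]²/(K1K2)) = 1 / (1 + 10^+1.44 + 10^-0.25)
   = 1 / (1 + 27.542 + 0.56234) = 1/29.105 = 0.03436

α₂ = 0.0344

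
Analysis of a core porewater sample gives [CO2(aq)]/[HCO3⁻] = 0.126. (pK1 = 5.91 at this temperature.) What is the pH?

pH = 6.81

From K1 = [H⁺][HCO3⁻]/[CO2(aq)]:  pH = pK1 − log₁₀([CO2(aq)]/[HCO3⁻])
log₁₀(0.126) = -0.900
pH = 5.91 − (-0.900) = 6.81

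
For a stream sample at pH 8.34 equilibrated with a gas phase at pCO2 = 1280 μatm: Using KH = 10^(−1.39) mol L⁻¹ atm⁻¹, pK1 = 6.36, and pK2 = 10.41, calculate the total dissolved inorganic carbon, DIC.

DIC = 5.07 mmol/L

[CO2*] = KH · pCO2 = 10^(−1.39) × 1280×10^-6 = 5.214×10^-5 mol/L
α₀ = 1/(1 + K1/[H⁺] + K1K2/[H⁺]²) = 1/(1 + 10^+1.98 + 10^-0.09) = 0.01028
DIC = [CO2*]/α₀ = 5.214×10^-5 / 0.01028 = 5.07 mmol/L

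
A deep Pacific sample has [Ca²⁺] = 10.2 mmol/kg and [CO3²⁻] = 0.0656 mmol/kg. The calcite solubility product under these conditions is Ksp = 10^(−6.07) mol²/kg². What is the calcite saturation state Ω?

Ksp = 10^(−6.07) = 8.511×10^-7
Ω = [Ca²⁺][CO3²⁻]/Ksp = (10.2×10^-3)(0.0656×10^-3) / 8.511×10^-7 = 0.786

Ω = 0.786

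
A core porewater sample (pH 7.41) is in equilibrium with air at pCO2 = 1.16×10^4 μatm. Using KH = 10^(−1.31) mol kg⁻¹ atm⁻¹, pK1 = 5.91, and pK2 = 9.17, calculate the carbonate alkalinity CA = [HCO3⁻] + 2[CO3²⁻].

[CO2*] = KH · pCO2 = 10^(−1.31) × 1.16×10^4×10^-6 = 5.681×10^-4 mol/kg
α₀ = 1/(1 + K1/[H⁺] + K1K2/[H⁺]²) = 1/(1 + 10^+1.50 + 10^-0.26) = 0.03015
DIC = [CO2*]/α₀ = 5.681×10^-4 / 0.03015 = 18.85 mmol/kg
CA = (α₁ + 2α₂)·DIC = (0.9533 + 2×0.01657) × 18.85 = 18.6 mmol/kg

CA = 18.6 mmol/kg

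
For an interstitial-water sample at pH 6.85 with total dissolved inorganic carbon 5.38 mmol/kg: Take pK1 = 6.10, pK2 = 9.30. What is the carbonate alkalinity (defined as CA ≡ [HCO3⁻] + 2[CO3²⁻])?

CA = [HCO3⁻] + 2[CO3²⁻] = (α₁ + 2α₂)·DIC
At pH 6.85: [H⁺]/K1 = 10^-0.75 = 0.17783, K2/[H⁺] = 10^-2.45 = 0.0035481
α₁ = 1/(1 + 0.17783 + 0.0035481) = 1/1.1814 = 0.8465; α₂ = α₁·K2/[H⁺] = 0.003003
α₁ + 2α₂ = 0.8525
CA = 0.8525 × 5.38 = 4.59 mmol/kg

CA = 4.59 mmol/kg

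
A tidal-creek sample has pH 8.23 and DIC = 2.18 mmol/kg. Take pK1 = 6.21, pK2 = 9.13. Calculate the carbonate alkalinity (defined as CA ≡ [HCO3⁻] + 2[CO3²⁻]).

CA = 2.40 mmol/kg

CA = [HCO3⁻] + 2[CO3²⁻] = (α₁ + 2α₂)·DIC
At pH 8.23: [H⁺]/K1 = 10^-2.02 = 0.0095499, K2/[H⁺] = 10^-0.90 = 0.12589
α₁ = 1/(1 + 0.0095499 + 0.12589) = 1/1.1354 = 0.8807; α₂ = α₁·K2/[H⁺] = 0.1109
α₁ + 2α₂ = 1.1025
CA = 1.1025 × 2.18 = 2.40 mmol/kg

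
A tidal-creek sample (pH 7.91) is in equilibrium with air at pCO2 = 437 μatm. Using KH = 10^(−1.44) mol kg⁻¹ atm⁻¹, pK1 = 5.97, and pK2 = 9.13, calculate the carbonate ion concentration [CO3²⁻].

[CO3²⁻] = 0.0833 mmol/kg

[CO2*] = KH · pCO2 = 10^(−1.44) × 437×10^-6 = 1.587×10^-5 mol/kg
α₀ = 1/(1 + K1/[H⁺] + K1K2/[H⁺]²) = 1/(1 + 10^+1.94 + 10^+0.72) = 0.01071
DIC = [CO2*]/α₀ = 1.587×10^-5 / 0.01071 = 1.481 mmol/kg
[CO3²⁻] = α₂·DIC; α₂ = 0.05622, so [CO3²⁻] = 0.05622 × 1.481 = 0.0833 mmol/kg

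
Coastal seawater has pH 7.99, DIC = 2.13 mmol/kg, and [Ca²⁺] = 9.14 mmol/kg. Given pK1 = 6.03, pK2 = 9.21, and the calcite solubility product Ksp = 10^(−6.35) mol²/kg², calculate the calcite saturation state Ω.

α₂ = 1 / (1 + [H⁺]/K2 + [H⁺]²/(K1K2)) = 1 / (1 + 10^+1.22 + 10^-0.74)
   = 1 / (1 + 16.596 + 0.18197) = 1/17.778 = 0.05625
[CO3²⁻] = α₂ × DIC = 0.05625 × 2.13 = 0.1198 mmol/kg
Ksp = 10^(−6.35) = 4.467×10^-7
Ω = [Ca²⁺][CO3²⁻]/Ksp = (9.14×10^-3)(1.198×10^-4) / 4.467×10^-7 = 2.45

Ω = 2.45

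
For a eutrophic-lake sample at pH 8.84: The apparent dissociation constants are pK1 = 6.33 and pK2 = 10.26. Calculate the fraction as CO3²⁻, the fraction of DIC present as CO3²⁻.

α₂ = 0.0365

α₂ = 1 / (1 + [H⁺]/K2 + [H⁺]²/(K1K2)) = 1 / (1 + 10^+1.42 + 10^-1.09)
   = 1 / (1 + 26.303 + 0.081283) = 1/27.384 = 0.03652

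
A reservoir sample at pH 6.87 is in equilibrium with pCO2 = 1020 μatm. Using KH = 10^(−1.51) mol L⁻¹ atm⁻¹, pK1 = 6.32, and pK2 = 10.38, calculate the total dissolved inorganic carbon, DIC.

[CO2*] = KH · pCO2 = 10^(−1.51) × 1020×10^-6 = 3.152×10^-5 mol/L
α₀ = 1/(1 + K1/[H⁺] + K1K2/[H⁺]²) = 1/(1 + 10^+0.55 + 10^-2.96) = 0.2198
DIC = [CO2*]/α₀ = 3.152×10^-5 / 0.2198 = 0.143 mmol/L

DIC = 0.143 mmol/L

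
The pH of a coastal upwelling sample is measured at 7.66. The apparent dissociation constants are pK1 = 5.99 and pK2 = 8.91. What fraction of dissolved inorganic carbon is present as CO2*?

α₀ = 1 / (1 + K1/[H⁺] + K1K2/[H⁺]²) = 1 / (1 + 10^+1.67 + 10^+0.42)
   = 1 / (1 + 46.774 + 2.6303) = 1/50.404 = 0.01984

α₀ = 0.0198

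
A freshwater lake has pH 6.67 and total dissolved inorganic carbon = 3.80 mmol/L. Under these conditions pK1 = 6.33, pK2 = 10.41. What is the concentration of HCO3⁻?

[HCO3⁻] = 2.61 mmol/L

α₁ = 1 / (1 + [H⁺]/K1 + K2/[H⁺]) = 1 / (1 + 10^-0.34 + 10^-3.74)
   = 1 / (1 + 0.45709 + 0.00018197) = 1/1.4573 = 0.6862
[HCO3⁻] = α₁ × DIC = 0.6862 × 3.80 = 2.61 mmol/L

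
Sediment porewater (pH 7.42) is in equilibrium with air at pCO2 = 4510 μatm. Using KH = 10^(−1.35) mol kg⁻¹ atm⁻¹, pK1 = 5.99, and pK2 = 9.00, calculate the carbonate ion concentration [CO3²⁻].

[CO2*] = KH · pCO2 = 10^(−1.35) × 4510×10^-6 = 2.015×10^-4 mol/kg
α₀ = 1/(1 + K1/[H⁺] + K1K2/[H⁺]²) = 1/(1 + 10^+1.43 + 10^-0.15) = 0.03494
DIC = [CO2*]/α₀ = 2.015×10^-4 / 0.03494 = 5.766 mmol/kg
[CO3²⁻] = α₂·DIC; α₂ = 0.02473, so [CO3²⁻] = 0.02473 × 5.766 = 0.143 mmol/kg

[CO3²⁻] = 0.143 mmol/kg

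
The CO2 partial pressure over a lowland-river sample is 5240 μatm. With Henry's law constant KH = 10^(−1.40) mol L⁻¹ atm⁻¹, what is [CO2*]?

[CO2*] = 209 μmol/L

KH = 10^(−1.40) = 3.981×10^-2 mol L⁻¹ atm⁻¹
[CO2*] = KH · pCO2 = 3.981×10^-2 × 5240×10^-6 atm = 2.09×10^-4 mol/L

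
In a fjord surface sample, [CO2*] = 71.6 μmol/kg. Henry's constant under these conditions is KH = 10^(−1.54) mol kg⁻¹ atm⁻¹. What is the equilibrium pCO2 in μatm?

KH = 10^(−1.54) = 2.884×10^-2 mol kg⁻¹ atm⁻¹
pCO2 = [CO2*]/KH = 71.6×10^-6 / 2.884×10^-2 = 2.48×10^-3 atm = 2480 μatm

pCO2 = 2480 μatm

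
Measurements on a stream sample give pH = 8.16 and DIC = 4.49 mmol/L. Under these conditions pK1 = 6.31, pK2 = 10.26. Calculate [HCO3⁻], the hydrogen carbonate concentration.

α₁ = 1 / (1 + [H⁺]/K1 + K2/[H⁺]) = 1 / (1 + 10^-1.85 + 10^-2.10)
   = 1 / (1 + 0.014125 + 0.0079433) = 1/1.0221 = 0.9784
[HCO3⁻] = α₁ × DIC = 0.9784 × 4.49 = 4.39 mmol/L

[HCO3⁻] = 4.39 mmol/L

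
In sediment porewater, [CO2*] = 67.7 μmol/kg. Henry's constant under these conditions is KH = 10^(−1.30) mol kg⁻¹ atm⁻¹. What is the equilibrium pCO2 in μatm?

pCO2 = 1350 μatm

KH = 10^(−1.30) = 5.012×10^-2 mol kg⁻¹ atm⁻¹
pCO2 = [CO2*]/KH = 67.7×10^-6 / 5.012×10^-2 = 1.35×10^-3 atm = 1350 μatm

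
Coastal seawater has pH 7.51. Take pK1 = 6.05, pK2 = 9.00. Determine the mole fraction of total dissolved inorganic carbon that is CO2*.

α₀ = 1 / (1 + K1/[H⁺] + K1K2/[H⁺]²) = 1 / (1 + 10^+1.46 + 10^-0.03)
   = 1 / (1 + 28.840 + 0.93325) = 1/30.774 = 0.03250

α₀ = 0.0325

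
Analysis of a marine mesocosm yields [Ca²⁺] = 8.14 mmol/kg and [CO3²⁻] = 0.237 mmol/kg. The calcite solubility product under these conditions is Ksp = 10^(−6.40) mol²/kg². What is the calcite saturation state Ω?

Ω = 4.85

Ksp = 10^(−6.40) = 3.981×10^-7
Ω = [Ca²⁺][CO3²⁻]/Ksp = (8.14×10^-3)(0.237×10^-3) / 3.981×10^-7 = 4.85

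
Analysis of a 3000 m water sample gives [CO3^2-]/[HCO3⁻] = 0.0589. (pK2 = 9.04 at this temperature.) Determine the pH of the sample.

From K2 = [H⁺][CO3^2-]/[HCO3⁻]:  pH = pK2 + log₁₀([CO3^2-]/[HCO3⁻])
log₁₀(0.0589) = -1.230
pH = 9.04 + (-1.230) = 7.81

pH = 7.81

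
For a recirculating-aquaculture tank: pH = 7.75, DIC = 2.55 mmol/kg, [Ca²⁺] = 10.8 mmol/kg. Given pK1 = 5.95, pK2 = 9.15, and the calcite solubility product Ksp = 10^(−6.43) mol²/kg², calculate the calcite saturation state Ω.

Ω = 2.80

α₂ = 1 / (1 + [H⁺]/K2 + [H⁺]²/(K1K2)) = 1 / (1 + 10^+1.40 + 10^-0.40)
   = 1 / (1 + 25.119 + 0.39811) = 1/26.517 = 0.03771
[CO3²⁻] = α₂ × DIC = 0.03771 × 2.55 = 0.09616 mmol/kg
Ksp = 10^(−6.43) = 3.715×10^-7
Ω = [Ca²⁺][CO3²⁻]/Ksp = (10.8×10^-3)(9.616×10^-5) / 3.715×10^-7 = 2.80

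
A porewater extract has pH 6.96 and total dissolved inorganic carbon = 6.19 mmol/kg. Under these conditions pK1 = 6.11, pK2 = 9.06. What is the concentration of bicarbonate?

[HCO3⁻] = 5.39 mmol/kg

α₁ = 1 / (1 + [H⁺]/K1 + K2/[H⁺]) = 1 / (1 + 10^-0.85 + 10^-2.10)
   = 1 / (1 + 0.14125 + 0.0079433) = 1/1.1492 = 0.8702
[HCO3⁻] = α₁ × DIC = 0.8702 × 6.19 = 5.39 mmol/kg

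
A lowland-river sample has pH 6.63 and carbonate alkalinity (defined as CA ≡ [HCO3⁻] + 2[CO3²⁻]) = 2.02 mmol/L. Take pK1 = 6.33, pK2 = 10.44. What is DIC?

CA = [HCO3⁻] + 2[CO3²⁻] = (α₁ + 2α₂)·DIC
At pH 6.63: [H⁺]/K1 = 10^-0.30 = 0.50119, K2/[H⁺] = 10^-3.81 = 0.00015488
α₁ = 1/(1 + 0.50119 + 0.00015488) = 1/1.5013 = 0.6661; α₂ = α₁·K2/[H⁺] = 0.0001032
α₁ + 2α₂ = 0.6663
DIC = CA / (α₁ + 2α₂) = 2.02 / 0.6663 = 3.03 mmol/L

DIC = 3.03 mmol/L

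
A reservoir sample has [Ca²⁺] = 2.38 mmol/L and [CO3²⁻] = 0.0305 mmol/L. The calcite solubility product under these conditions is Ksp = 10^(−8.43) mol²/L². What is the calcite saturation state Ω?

Ω = 19.5

Ksp = 10^(−8.43) = 3.715×10^-9
Ω = [Ca²⁺][CO3²⁻]/Ksp = (2.38×10^-3)(0.0305×10^-3) / 3.715×10^-9 = 19.5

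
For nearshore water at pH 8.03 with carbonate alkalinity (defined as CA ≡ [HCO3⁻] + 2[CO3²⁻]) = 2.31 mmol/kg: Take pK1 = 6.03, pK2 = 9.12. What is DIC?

DIC = 2.17 mmol/kg

CA = [HCO3⁻] + 2[CO3²⁻] = (α₁ + 2α₂)·DIC
At pH 8.03: [H⁺]/K1 = 10^-2.00 = 0.010000, K2/[H⁺] = 10^-1.09 = 0.081283
α₁ = 1/(1 + 0.010000 + 0.081283) = 1/1.0913 = 0.9164; α₂ = α₁·K2/[H⁺] = 0.07448
α₁ + 2α₂ = 1.0653
DIC = CA / (α₁ + 2α₂) = 2.31 / 1.0653 = 2.17 mmol/kg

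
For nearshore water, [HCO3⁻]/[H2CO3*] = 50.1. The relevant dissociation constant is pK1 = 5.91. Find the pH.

pH = 7.61

From K1 = [H⁺][HCO3⁻]/[H2CO3*]:  pH = pK1 + log₁₀([HCO3⁻]/[H2CO3*])
log₁₀(50.1) = +1.700
pH = 5.91 + (+1.700) = 7.61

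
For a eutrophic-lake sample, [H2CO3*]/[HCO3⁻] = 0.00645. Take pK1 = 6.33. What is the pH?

pH = 8.52

From K1 = [H⁺][HCO3⁻]/[H2CO3*]:  pH = pK1 − log₁₀([H2CO3*]/[HCO3⁻])
log₁₀(0.00645) = -2.190
pH = 6.33 − (-2.190) = 8.52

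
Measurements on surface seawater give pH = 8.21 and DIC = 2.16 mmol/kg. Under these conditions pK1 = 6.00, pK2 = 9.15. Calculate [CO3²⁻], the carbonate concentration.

α₂ = 1 / (1 + [H⁺]/K2 + [H⁺]²/(K1K2)) = 1 / (1 + 10^+0.94 + 10^-1.27)
   = 1 / (1 + 8.7096 + 0.053703) = 1/9.7633 = 0.1024
[CO3²⁻] = α₂ × DIC = 0.1024 × 2.16 = 0.221 mmol/kg

[CO3²⁻] = 0.221 mmol/kg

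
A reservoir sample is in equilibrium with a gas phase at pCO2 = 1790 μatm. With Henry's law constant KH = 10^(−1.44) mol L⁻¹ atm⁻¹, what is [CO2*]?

[CO2*] = 65.0 μmol/L

KH = 10^(−1.44) = 3.631×10^-2 mol L⁻¹ atm⁻¹
[CO2*] = KH · pCO2 = 3.631×10^-2 × 1790×10^-6 atm = 6.50×10^-5 mol/L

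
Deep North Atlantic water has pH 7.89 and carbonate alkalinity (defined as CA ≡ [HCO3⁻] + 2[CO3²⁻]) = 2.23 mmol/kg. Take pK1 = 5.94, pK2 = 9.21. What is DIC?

CA = [HCO3⁻] + 2[CO3²⁻] = (α₁ + 2α₂)·DIC
At pH 7.89: [H⁺]/K1 = 10^-1.95 = 0.011220, K2/[H⁺] = 10^-1.32 = 0.047863
α₁ = 1/(1 + 0.011220 + 0.047863) = 1/1.0591 = 0.9442; α₂ = α₁·K2/[H⁺] = 0.04519
α₁ + 2α₂ = 1.0346
DIC = CA / (α₁ + 2α₂) = 2.23 / 1.0346 = 2.16 mmol/kg

DIC = 2.16 mmol/kg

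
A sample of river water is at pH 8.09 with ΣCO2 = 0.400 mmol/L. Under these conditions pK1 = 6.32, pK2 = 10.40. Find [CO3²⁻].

α₂ = 1 / (1 + [H⁺]/K2 + [H⁺]²/(K1K2)) = 1 / (1 + 10^+2.31 + 10^+0.54)
   = 1 / (1 + 204.17 + 3.4674) = 1/208.64 = 0.004793
[CO3²⁻] = α₂ × DIC = 0.004793 × 0.400 = 0.00192 mmol/L = 1.92 μmol/L

[CO3²⁻] = 1.92 μmol/L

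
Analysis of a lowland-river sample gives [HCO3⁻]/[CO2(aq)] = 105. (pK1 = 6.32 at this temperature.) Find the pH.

From K1 = [H⁺][HCO3⁻]/[CO2(aq)]:  pH = pK1 + log₁₀([HCO3⁻]/[CO2(aq)])
log₁₀(105) = +2.021
pH = 6.32 + (+2.021) = 8.34

pH = 8.34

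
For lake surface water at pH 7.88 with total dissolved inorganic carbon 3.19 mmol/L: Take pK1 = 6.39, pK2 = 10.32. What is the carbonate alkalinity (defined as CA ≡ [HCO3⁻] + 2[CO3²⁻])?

CA = 3.10 mmol/L

CA = [HCO3⁻] + 2[CO3²⁻] = (α₁ + 2α₂)·DIC
At pH 7.88: [H⁺]/K1 = 10^-1.49 = 0.032359, K2/[H⁺] = 10^-2.44 = 0.0036308
α₁ = 1/(1 + 0.032359 + 0.0036308) = 1/1.0360 = 0.9653; α₂ = α₁·K2/[H⁺] = 0.003505
α₁ + 2α₂ = 0.9723
CA = 0.9723 × 3.19 = 3.10 mmol/L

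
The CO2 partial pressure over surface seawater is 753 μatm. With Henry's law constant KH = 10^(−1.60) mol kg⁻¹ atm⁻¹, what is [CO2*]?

[CO2*] = 18.9 μmol/kg

KH = 10^(−1.60) = 2.512×10^-2 mol kg⁻¹ atm⁻¹
[CO2*] = KH · pCO2 = 2.512×10^-2 × 753×10^-6 atm = 1.89×10^-5 mol/kg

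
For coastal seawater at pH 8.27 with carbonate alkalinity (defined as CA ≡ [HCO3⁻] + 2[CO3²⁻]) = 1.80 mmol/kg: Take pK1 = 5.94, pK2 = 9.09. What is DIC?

DIC = 1.60 mmol/kg

CA = [HCO3⁻] + 2[CO3²⁻] = (α₁ + 2α₂)·DIC
At pH 8.27: [H⁺]/K1 = 10^-2.33 = 0.0046774, K2/[H⁺] = 10^-0.82 = 0.15136
α₁ = 1/(1 + 0.0046774 + 0.15136) = 1/1.1560 = 0.8650; α₂ = α₁·K2/[H⁺] = 0.1309
α₁ + 2α₂ = 1.1269
DIC = CA / (α₁ + 2α₂) = 1.80 / 1.1269 = 1.60 mmol/kg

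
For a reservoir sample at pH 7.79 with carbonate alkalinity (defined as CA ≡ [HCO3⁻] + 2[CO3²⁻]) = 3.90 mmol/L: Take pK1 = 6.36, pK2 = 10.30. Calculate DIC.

CA = [HCO3⁻] + 2[CO3²⁻] = (α₁ + 2α₂)·DIC
At pH 7.79: [H⁺]/K1 = 10^-1.43 = 0.037154, K2/[H⁺] = 10^-2.51 = 0.0030903
α₁ = 1/(1 + 0.037154 + 0.0030903) = 1/1.0402 = 0.9613; α₂ = α₁·K2/[H⁺] = 0.002971
α₁ + 2α₂ = 0.9673
DIC = CA / (α₁ + 2α₂) = 3.90 / 0.9673 = 4.03 mmol/L

DIC = 4.03 mmol/L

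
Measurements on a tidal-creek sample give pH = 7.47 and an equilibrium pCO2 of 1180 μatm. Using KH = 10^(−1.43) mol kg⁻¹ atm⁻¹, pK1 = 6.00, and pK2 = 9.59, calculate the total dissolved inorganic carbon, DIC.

DIC = 1.35 mmol/kg

[CO2*] = KH · pCO2 = 10^(−1.43) × 1180×10^-6 = 4.384×10^-5 mol/kg
α₀ = 1/(1 + K1/[H⁺] + K1K2/[H⁺]²) = 1/(1 + 10^+1.47 + 10^-0.65) = 0.03254
DIC = [CO2*]/α₀ = 4.384×10^-5 / 0.03254 = 1.35 mmol/kg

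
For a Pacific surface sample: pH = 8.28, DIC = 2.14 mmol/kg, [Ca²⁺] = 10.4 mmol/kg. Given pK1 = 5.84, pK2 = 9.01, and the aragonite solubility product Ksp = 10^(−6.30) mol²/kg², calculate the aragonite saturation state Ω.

α₂ = 1 / (1 + [H⁺]/K2 + [H⁺]²/(K1K2)) = 1 / (1 + 10^+0.73 + 10^-1.71)
   = 1 / (1 + 5.3703 + 0.019498) = 1/6.3898 = 0.1565
[CO3²⁻] = α₂ × DIC = 0.1565 × 2.14 = 0.3349 mmol/kg
Ksp = 10^(−6.30) = 5.012×10^-7
Ω = [Ca²⁺][CO3²⁻]/Ksp = (10.4×10^-3)(3.349×10^-4) / 5.012×10^-7 = 6.95

Ω = 6.95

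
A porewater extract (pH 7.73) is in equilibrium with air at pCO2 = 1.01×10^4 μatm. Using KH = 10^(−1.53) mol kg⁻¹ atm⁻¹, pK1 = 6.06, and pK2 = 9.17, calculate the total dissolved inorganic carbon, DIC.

DIC = 14.7 mmol/kg

[CO2*] = KH · pCO2 = 10^(−1.53) × 1.01×10^4×10^-6 = 2.981×10^-4 mol/kg
α₀ = 1/(1 + K1/[H⁺] + K1K2/[H⁺]²) = 1/(1 + 10^+1.67 + 10^+0.23) = 0.02021
DIC = [CO2*]/α₀ = 2.981×10^-4 / 0.02021 = 14.7 mmol/kg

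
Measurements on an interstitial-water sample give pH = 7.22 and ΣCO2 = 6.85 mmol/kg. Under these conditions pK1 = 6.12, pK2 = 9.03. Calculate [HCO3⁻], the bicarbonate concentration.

[HCO3⁻] = 6.26 mmol/kg

α₁ = 1 / (1 + [H⁺]/K1 + K2/[H⁺]) = 1 / (1 + 10^-1.10 + 10^-1.81)
   = 1 / (1 + 0.079433 + 0.015488) = 1/1.0949 = 0.9133
[HCO3⁻] = α₁ × DIC = 0.9133 × 6.85 = 6.26 mmol/kg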